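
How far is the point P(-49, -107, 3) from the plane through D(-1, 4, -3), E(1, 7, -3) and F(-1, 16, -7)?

6

DE = (2, 3, 0) and DF = (0, 12, -4), so a normal is n = DE × DF = (-12, 8, 24).
d = |(-12)·(-49) + 8·(-107) + 24·3 − (-28)| / √(144 + 64 + 576) = |-168| / 28 = 6.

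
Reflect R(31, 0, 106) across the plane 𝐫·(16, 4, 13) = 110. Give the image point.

With n = (16, 4, 13), the signed offset is (n·R − 110)/|n|² = 1764/441 = 4.
R' = R − 2t·n = (31, 0, 106) − 8·(16, 4, 13) = (-97, -32, 2).

(-97, -32, 2)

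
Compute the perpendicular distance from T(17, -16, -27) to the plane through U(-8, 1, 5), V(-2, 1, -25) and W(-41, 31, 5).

UV = (6, 0, -30) and UW = (-33, 30, 0), so a normal is n = UV × UW = (900, 990, 180).
d = |900·17 + 990·(-16) + 180·(-27) − (-5310)| / √(810000 + 980100 + 32400) = |-90| / 1350 = 1/15.

1/15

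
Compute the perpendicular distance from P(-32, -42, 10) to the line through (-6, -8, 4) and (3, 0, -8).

A direction vector is d = (9, 8, -12).
AP = (-26, -34, 6); AP·d = -578, |AP|² = 1868, |d|² = 289.
distance² = |AP|² − (AP·d)²/|d|² = 1868 − 334084/289 = 712, so the distance is 2√178.

2√178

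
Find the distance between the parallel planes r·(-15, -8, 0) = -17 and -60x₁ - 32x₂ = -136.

Divide the second equation by 4 to match normals: -15x₁ - 8x₂ = -34.
With common normal n = (-15, -8, 0) (|n| = 17), the distance is |(-17) − (-34)|/|n| = 17/17 = 1.

1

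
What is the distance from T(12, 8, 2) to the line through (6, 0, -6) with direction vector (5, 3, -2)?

Direction vector d = (5, 3, -2).
AP = (6, 8, 8), and AP × d = (-40, 52, -22).
|AP × d|² = 4788 and |d|² = 38, so the distance is √(4788/38) = √126 = 3√14.

3√14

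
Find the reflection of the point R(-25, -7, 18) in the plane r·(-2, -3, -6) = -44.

n = (-2, -3, -6), |n|² = 49, n·R − (-44) = 7, so t = 7/49 = 1/7.
Foot F = R − (1/7)·n = (-173/7, -46/7, 132/7); the reflection is 2F − R = (-171/7, -43/7, 138/7).

(-171/7, -43/7, 138/7)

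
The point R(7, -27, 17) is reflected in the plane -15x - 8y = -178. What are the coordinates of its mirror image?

(37, -11, 17)

n = (-15, -8, 0), |n|² = 289, n·R − (-178) = 289, so t = 289/289 = 1.
Foot F = R − 1·n = (22, -19, 17); the reflection is 2F − R = (37, -11, 17).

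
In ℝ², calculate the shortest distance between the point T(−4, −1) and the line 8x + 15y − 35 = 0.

82/17

d = |8·(-4) + 15·(-1) − 35| / √(64 + 225) = |-82|/17 = 82/17.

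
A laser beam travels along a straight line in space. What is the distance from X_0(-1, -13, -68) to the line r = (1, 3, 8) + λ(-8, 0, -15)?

2√353

Direction vector d = (-8, 0, -15).
AP = (-2, -16, -76), and AP × d = (240, 578, -128).
|AP × d|² = 408068 and |d|² = 289, so the distance is √(408068/289) = √1412 = 2√353.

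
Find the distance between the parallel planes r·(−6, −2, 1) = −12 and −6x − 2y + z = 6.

With common normal n = (−6, −2, 1) (|n| = √41), the distance is |(-12) − 6|/|n| = 18/√41 = 18√41/41.

18√41/41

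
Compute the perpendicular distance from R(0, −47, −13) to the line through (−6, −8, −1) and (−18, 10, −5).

A direction vector is d = (−12, 18, −4).
AP = (6, −39, −12); AP·d = -726, |AP|² = 1701, |d|² = 484.
distance² = |AP|² − (AP·d)²/|d|² = 1701 − 527076/484 = 612, so the distance is 6√17.

6√17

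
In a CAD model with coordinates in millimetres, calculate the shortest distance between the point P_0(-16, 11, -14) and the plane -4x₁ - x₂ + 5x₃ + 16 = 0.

√42/42

Normal vector n = (-4, -1, 5), and n·(-16, 11, -14) - (-16) = -1.
|n| = √(16 + 1 + 25) = √42, so the distance is |-1|/√42 = 1/√42.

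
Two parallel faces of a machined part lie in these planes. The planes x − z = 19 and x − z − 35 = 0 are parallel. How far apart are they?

With common normal n = (1, 0, −1) (|n| = √2), the distance is |19 − 35|/|n| = 16/√2 = 8√2.

8√2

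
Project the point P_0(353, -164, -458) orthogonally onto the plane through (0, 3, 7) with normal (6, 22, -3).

n = (6, 22, -3), |n|² = 529, and n·P_0 − 45 = -161.
t = -161/529 = -7/23, so the foot is P_0 − t·n = (353, -164, -458) − (-7/23)·(6, 22, -3) = (8161/23, -3618/23, -10555/23).

(8161/23, -3618/23, -10555/23)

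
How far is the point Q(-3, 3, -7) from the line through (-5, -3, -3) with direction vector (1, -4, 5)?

Direction vector d = (1, -4, 5).
AP = (2, 6, -4); AP·d = -42, |AP|² = 56, |d|² = 42.
distance² = |AP|² − (AP·d)²/|d|² = 56 − 1764/42 = 14, so the distance is √14.

√14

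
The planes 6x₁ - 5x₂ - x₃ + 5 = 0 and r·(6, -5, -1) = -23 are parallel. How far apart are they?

9√62/31

With common normal n = (6, -5, -1) (|n| = √62), the distance is |(-5) − (-23)|/|n| = 18/√62 = 9√62/31.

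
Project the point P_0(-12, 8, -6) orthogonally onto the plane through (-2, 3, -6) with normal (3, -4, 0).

n = (3, -4, 0), |n|² = 25, and n·P_0 − (-18) = -50.
t = -50/25 = -2, so the foot is P_0 − t·n = (-12, 8, -6) − (-2)·(3, -4, 0) = (-6, 0, -6).

(-6, 0, -6)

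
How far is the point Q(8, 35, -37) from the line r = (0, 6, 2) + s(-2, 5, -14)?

Direction vector d = (-2, 5, -14).
AP = (8, 29, -39); AP·d = 675, |AP|² = 2426, |d|² = 225.
distance² = |AP|² − (AP·d)²/|d|² = 2426 − 455625/225 = 401, so the distance is √401.

√401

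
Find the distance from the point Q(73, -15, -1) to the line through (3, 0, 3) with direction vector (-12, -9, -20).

2√1129

Direction vector d = (-12, -9, -20).
AP = (70, -15, -4), and AP × d = (264, 1448, -810).
|AP × d|² = 2822500 and |d|² = 625, so the distance is √(2822500/625) = √4516 = 2√1129.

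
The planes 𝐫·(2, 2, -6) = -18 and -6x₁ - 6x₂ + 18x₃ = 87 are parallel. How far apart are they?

Divide the second equation by -3 to match normals: 2x₁ + 2x₂ - 6x₃ = -29.
Both planes have normal n = (2, 2, -6), |n| = 2√11. Any point on the first plane is at distance |(-29) − (-18)|/|n| = 11/(2√11) = √11/2 from the second.

√11/2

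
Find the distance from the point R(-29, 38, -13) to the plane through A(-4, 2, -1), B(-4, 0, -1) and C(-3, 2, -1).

AB = (0, -2, 0) and AC = (1, 0, 0), so a normal is n = AB × AC = (0, 0, 2).
Then n·(-29, 38, -13) - (-2) = -24.
|n| = √(0 + 0 + 4) = 2, so the distance is |-24|/2 = 12.

12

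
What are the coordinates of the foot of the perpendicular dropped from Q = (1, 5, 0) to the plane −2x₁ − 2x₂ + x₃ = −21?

(3, 7, -1)

The perpendicular from Q has direction n = (−2, −2, 1): r = (1, 5, 0) + t(−2, −2, 1).
Substitute into the plane: n·(Q + tn) = -21 gives -12 + 9t = -21, so t = -1.
Foot = (1, 5, 0) + (-1)·(−2, −2, 1) = (3, 7, −1).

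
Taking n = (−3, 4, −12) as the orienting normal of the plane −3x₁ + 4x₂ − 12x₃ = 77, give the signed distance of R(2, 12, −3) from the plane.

n·R − 77 = 1.
|n| = 13, so the signed distance is 1/13.

1/13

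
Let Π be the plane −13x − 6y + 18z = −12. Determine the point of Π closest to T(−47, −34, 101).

(18, -4, 11)

n = (−13, −6, 18), |n|² = 529, and n·T − (-12) = 2645.
t = 2645/529 = 5, so the foot is T − t·n = (−47, −34, 101) − 5·(−13, −6, 18) = (18, −4, 11).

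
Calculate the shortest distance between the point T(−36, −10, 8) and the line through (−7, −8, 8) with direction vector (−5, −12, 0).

26

Direction vector d = (−5, −12, 0).
AP = (−29, −2, 0), and AP × d = (0, 0, 338).
|AP × d|² = 114244 and |d|² = 169, so the distance is √(114244/169) = √676 = 26.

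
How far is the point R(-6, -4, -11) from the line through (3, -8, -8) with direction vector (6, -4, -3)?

3√5

Direction vector d = (6, -4, -3).
AP = (-9, 4, -3), and AP × d = (-24, -45, 12).
|AP × d|² = 2745 and |d|² = 61, so the distance is √(2745/61) = √45 = 3√5.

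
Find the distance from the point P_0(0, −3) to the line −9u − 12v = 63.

9/5

The normal to the line is n = (−9, −12) with |n| = 15.
|n·P_0 − 63| = |36 − 63| = 27, so the distance is 27/15 = 9/5.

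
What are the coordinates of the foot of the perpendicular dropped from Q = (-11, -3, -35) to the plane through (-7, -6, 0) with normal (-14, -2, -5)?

The perpendicular from Q has direction n = (-14, -2, -5): r = (-11, -3, -35) + λ(-14, -2, -5).
Substitute into the plane: n·(Q + λn) = 110 gives 335 + 225λ = 110, so λ = -1.
Foot = (-11, -3, -35) + (-1)·(-14, -2, -5) = (3, -1, -30).

(3, -1, -30)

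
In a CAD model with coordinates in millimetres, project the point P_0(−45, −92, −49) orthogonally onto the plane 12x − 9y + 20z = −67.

The perpendicular from P_0 has direction n = (12, −9, 20): r = (−45, −92, −49) + μ(12, −9, 20).
Substitute into the plane: n·(P_0 + μn) = -67 gives -692 + 625μ = -67, so μ = 1.
Foot = (−45, −92, −49) + 1·(12, −9, 20) = (−33, −101, −29).

(-33, -101, -29)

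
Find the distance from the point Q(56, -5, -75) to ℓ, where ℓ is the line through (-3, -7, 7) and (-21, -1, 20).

√1745

A direction vector is d = (-18, 6, 13).
AP = (59, 2, -82), and AP × d = (518, 709, 390).
|AP × d|² = 923105 and |d|² = 529, so the distance is √(923105/529) = √1745.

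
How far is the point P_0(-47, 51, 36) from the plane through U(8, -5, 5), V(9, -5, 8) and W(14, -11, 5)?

UV = (1, 0, 3) and UW = (6, -6, 0), so a normal is n = UV × UW = (18, 18, -6).
Then n·(-47, 51, 36) - 24 = -168.
|n| = √(324 + 324 + 36) = 6√19, so the distance is |-168|/(6√19) = 28/√19.

28√19/19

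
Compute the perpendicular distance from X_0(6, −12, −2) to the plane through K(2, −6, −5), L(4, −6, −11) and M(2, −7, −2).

KL = (2, 0, −6) and KM = (0, −1, 3), so a normal is n = KL × KM = (−6, −6, −2).
n = (−6, −6, −2); n·P − 34 = 6; |n| = 2√19; distance = 6/(2√19) = 3/√19.

3/√19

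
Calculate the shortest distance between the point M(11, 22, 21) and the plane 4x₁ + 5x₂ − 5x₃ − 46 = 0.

√66/22

Normal vector n = (4, 5, −5), and n·(11, 22, 21) − 46 = 3.
|n| = √(16 + 25 + 25) = √66, so the distance is |3|/√66 = 3/√66.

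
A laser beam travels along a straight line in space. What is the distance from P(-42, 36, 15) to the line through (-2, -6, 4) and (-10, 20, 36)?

A direction vector is d = (-8, 26, 32).
AP = (-40, 42, 11), and AP × d = (1058, 1192, -704).
|AP × d|² = 3035844 and |d|² = 1764, so the distance is √(3035844/1764) = √1721.

√1721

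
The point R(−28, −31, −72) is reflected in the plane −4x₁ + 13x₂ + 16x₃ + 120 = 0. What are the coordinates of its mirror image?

(-52, 47, 24)

With n = (−4, 13, 16), the signed offset is (n·R − (-120))/|n|² = -1323/441 = -3.
R' = R − 2t·n = (−28, −31, −72) − (-6)·(−4, 13, 16) = (−52, 47, 24).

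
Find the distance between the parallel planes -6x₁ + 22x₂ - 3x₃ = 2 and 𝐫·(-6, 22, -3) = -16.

18/23

With common normal n = (-6, 22, -3) (|n| = 23), the distance is |2 − (-16)|/|n| = 18/23.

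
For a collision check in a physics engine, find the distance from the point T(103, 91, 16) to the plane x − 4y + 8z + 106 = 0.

n = (1, −4, 8); n·P − (-106) = -27; |n| = 9; distance = 27/9 = 3.

3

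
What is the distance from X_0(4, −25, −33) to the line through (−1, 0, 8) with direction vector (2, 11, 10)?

Direction vector d = (2, 11, 10).
AP = (5, −25, −41); AP·d = -675, |AP|² = 2331, |d|² = 225.
distance² = |AP|² − (AP·d)²/|d|² = 2331 − 455625/225 = 306, so the distance is 3√34.

3√34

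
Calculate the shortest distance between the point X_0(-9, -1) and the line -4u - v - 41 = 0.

4√17/17

The normal to the line is n = (-4, -1) with |n| = √17.
|n·X_0 − 41| = |37 − 41| = 4, so the distance is 4/√17 = 4√17/17.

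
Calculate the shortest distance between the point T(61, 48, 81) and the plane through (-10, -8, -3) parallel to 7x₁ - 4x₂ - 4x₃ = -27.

Parallel planes share the normal n = (7, -4, -4); since (-10, -8, -3) lies on the plane, its equation is 7x₁ - 4x₂ - 4x₃ = -26.
d = |7·61 + (-4)·48 + (-4)·81 − (-26)| / √(49 + 16 + 16) = |-63| / 9 = 7.

7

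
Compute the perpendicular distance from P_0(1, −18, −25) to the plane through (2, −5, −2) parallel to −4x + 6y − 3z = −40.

5/√61

Parallel planes share the normal n = (−4, 6, −3); since (2, −5, −2) lies on the plane, its equation is −4x + 6y − 3z = -32.
Then n·(1, −18, −25) − (−32) = −5.
|n| = √(16 + 36 + 9) = √61, so the distance is |-5|/√61 = 5√61/61.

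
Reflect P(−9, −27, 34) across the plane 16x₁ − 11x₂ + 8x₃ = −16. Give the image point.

(-41, -5, 18)

With n = (16, −11, 8), the signed offset is (n·P − (-16))/|n|² = 441/441 = 1.
P' = P − 2t·n = (−9, −27, 34) − 2·(16, −11, 8) = (−41, −5, 18).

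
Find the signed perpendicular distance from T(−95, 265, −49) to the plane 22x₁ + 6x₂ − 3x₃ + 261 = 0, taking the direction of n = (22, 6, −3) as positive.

n·T − (-261) = -92.
|n| = 23, so the signed distance is -92/23 = -4.

-4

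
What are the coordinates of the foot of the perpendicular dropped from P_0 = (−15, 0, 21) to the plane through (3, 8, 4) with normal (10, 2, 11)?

The perpendicular from P_0 has direction n = (10, 2, 11): r = (−15, 0, 21) + t(10, 2, 11).
Substitute into the plane: n·(P_0 + tn) = 90 gives 81 + 225t = 90, so t = 1/25.
Foot = (−15, 0, 21) + (1/25)·(10, 2, 11) = (−73/5, 2/25, 536/25).

(-73/5, 2/25, 536/25)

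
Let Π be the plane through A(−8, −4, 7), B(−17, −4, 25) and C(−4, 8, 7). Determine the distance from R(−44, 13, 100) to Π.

AB = (−9, 0, 18) and AC = (4, 12, 0), so a normal is n = AB × AC = (−216, 72, −108).
n = (−216, 72, −108); n·P − 684 = -1044; |n| = 252; distance = 1044/252 = 29/7.

29/7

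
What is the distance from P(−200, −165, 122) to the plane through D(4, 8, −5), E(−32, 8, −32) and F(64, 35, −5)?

4

DE = (−36, 0, −27) and DF = (60, 27, 0), so a normal is n = DE × DF = (729, −1620, −972).
Then n·(−200, −165, 122) − (−5184) = 8100.
|n| = √(531441 + 2624400 + 944784) = 2025, so the distance is |8100|/2025 = 4.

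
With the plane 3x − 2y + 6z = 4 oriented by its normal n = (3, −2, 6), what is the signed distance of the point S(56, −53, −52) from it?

-6

n·S − 4 = -42.
|n| = 7, so the signed distance is -42/7 = -6.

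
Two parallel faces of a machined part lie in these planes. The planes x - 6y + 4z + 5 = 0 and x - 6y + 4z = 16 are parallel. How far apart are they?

21/√53

Both planes have normal n = (1, -6, 4), |n| = √53. Any point on the first plane is at distance |16 − (-5)|/|n| = 21/√53 = 21√53/53 from the second.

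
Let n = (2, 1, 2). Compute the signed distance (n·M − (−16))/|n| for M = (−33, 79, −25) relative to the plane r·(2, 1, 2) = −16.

n·M − (-16) = -21.
|n| = 3, so the signed distance is -21/3 = -7.

-7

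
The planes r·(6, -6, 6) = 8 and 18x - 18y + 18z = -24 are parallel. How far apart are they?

8√3/9

Divide the second equation by 3 to match normals: 6x - 6y + 6z = -8.
With common normal n = (6, -6, 6) (|n| = 6√3), the distance is |8 − (-8)|/|n| = 16/(6√3) = 8/(3√3).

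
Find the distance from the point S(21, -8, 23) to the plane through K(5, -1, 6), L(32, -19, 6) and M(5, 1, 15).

1/11

KL = (27, -18, 0) and KM = (0, 2, 9), so a normal is n = KL × KM = (-162, -243, 54).
n = (-162, -243, 54); n·P − (-243) = 27; |n| = 297; distance = 27/297 = 1/11.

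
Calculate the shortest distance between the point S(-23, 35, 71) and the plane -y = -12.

23

d = |(-1)·35 − (-12)| / √(0 + 1 + 0) = |-23| / 1 = 23.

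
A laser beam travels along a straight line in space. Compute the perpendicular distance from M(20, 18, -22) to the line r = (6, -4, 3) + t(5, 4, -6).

Direction vector d = (5, 4, -6).
AP = (14, 22, -25); AP·d = 308, |AP|² = 1305, |d|² = 77.
distance² = |AP|² − (AP·d)²/|d|² = 1305 − 94864/77 = 73, so the distance is √73.

√73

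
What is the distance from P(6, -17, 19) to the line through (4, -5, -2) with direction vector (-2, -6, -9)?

Direction vector d = (-2, -6, -9).
AP = (2, -12, 21); AP·d = -121, |AP|² = 589, |d|² = 121.
distance² = |AP|² − (AP·d)²/|d|² = 589 − 14641/121 = 468, so the distance is 6√13.

6√13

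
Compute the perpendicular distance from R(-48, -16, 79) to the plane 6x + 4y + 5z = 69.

26√77/77

d = |6·(-48) + 4·(-16) + 5·79 − 69| / √(36 + 16 + 25) = |-26| / √77 = 26√77/77.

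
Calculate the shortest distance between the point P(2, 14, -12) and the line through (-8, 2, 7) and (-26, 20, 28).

22

A direction vector is d = (-18, 18, 21).
AP = (10, 12, -19), and AP × d = (594, 132, 396).
|AP × d|² = 527076 and |d|² = 1089, so the distance is √(527076/1089) = √484 = 22.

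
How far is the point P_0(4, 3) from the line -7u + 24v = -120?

164/25

The normal to the line is n = (-7, 24) with |n| = 25.
|n·P_0 − (-120)| = |44 − (-120)| = 164, so the distance is 164/25.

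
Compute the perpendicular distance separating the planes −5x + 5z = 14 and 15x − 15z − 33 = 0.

Divide the second equation by -3 to match normals: −5x + 5z = -11.
With common normal n = (−5, 0, 5) (|n| = 5√2), the distance is |14 − (-11)|/|n| = 25/(5√2) = 5/√2.

5√2/2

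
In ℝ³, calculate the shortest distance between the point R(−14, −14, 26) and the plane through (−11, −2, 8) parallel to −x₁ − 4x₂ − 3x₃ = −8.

Parallel planes share the normal n = (−1, −4, −3); since (−11, −2, 8) lies on the plane, its equation is −x₁ − 4x₂ − 3x₃ = -5.
n = (−1, −4, −3); n·P − (-5) = -3; |n| = √26; distance = 3/√26 = 3√26/26.

3/√26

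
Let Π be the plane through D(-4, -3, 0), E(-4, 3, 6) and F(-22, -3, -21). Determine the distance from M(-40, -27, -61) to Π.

30/11

DE = (0, 6, 6) and DF = (-18, 0, -21), so a normal is n = DE × DF = (-126, -108, 108).
Then n·(-40, -27, -61) - 828 = 540.
|n| = √(15876 + 11664 + 11664) = 198, so the distance is |540|/198 = 30/11.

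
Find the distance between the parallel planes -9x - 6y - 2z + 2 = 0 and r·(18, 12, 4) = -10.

7/11

Divide the second equation by -2 to match normals: -9x - 6y - 2z = 5.
With common normal n = (-9, -6, -2) (|n| = 11), the distance is |(-2) − 5|/|n| = 7/11.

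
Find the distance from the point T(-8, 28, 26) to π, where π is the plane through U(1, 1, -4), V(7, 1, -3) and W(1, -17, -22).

27√73/73

UV = (6, 0, 1) and UW = (0, -18, -18), so a normal is n = UV × UW = (18, 108, -108).
Then n·(-8, 28, 26) - 558 = -486.
|n| = √(324 + 11664 + 11664) = 18√73, so the distance is |-486|/(18√73) = 27√73/73.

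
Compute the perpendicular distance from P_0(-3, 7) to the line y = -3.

10

The normal to the line is n = (0, 1) with |n| = 1.
|n·P_0 − (-3)| = |7 − (-3)| = 10, so the distance is 10/1 = 10.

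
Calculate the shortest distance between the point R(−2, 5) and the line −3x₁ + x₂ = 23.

6√10/5

The normal to the line is n = (−3, 1) with |n| = √10.
|n·R − 23| = |11 − 23| = 12, so the distance is 12/√10.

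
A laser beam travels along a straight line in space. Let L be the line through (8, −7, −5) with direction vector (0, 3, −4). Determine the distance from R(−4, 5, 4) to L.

3√41

Direction vector d = (0, 3, −4).
AP = (−12, 12, 9), and AP × d = (−75, −48, −36).
|AP × d|² = 9225 and |d|² = 25, so the distance is √(9225/25) = √369 = 3√41.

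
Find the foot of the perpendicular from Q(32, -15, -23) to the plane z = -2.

(32, -15, -2)

n = (0, 0, 1), |n|² = 1, and n·Q − (-2) = -21.
t = -21/1 = -21, so the foot is Q − t·n = (32, -15, -23) − (-21)·(0, 0, 1) = (32, -15, -2).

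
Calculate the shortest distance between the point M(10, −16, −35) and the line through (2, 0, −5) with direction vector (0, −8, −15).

Direction vector d = (0, −8, −15).
AP = (8, −16, −30), and AP × d = (0, 120, −64).
|AP × d|² = 18496 and |d|² = 289, so the distance is √(18496/289) = √64 = 8.

8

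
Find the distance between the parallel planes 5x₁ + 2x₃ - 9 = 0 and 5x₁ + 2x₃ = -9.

18√29/29

Both planes have normal n = (5, 0, 2), |n| = √29. Any point on the first plane is at distance |(-9) − 9|/|n| = 18/√29 from the second.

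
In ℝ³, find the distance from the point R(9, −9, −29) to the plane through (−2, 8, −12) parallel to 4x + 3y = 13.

Parallel planes share the normal n = (4, 3, 0); since (−2, 8, −12) lies on the plane, its equation is 4x + 3y = 16.
Then n·(9, −9, −29) − 16 = −7.
|n| = √(16 + 9 + 0) = 5, so the distance is |-7|/5 = 7/5.

7/5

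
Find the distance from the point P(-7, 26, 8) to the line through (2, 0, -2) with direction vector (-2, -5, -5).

√371

Direction vector d = (-2, -5, -5).
AP = (-9, 26, 10), and AP × d = (-80, -65, 97).
|AP × d|² = 20034 and |d|² = 54, so the distance is √(20034/54) = √371.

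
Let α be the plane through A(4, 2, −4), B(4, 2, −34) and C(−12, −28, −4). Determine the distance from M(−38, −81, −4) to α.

AB = (0, 0, −30) and AC = (−16, −30, 0), so a normal is n = AB × AC = (−900, 480, 0).
Then n·(−38, −81, −4) − (−2640) = −2040.
|n| = √(810000 + 230400 + 0) = 1020, so the distance is |-2040|/1020 = 2.

2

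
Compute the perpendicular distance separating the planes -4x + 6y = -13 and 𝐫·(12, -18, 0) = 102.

21√13/26

Divide the second equation by -3 to match normals: -4x + 6y = -34.
With common normal n = (-4, 6, 0) (|n| = 2√13), the distance is |(-13) − (-34)|/|n| = 21/(2√13).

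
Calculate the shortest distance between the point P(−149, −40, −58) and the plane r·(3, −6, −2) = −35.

8

d = |3·(-149) + (-6)·(-40) + (-2)·(-58) − (-35)| / √(9 + 36 + 4) = |-56| / 7 = 8.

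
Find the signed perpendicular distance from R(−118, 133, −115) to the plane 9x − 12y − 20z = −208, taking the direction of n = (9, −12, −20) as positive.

n·R − (-208) = -150.
|n| = 25, so the signed distance is -150/25 = -6.

-6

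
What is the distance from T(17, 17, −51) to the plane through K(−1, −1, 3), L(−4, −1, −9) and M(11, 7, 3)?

18/√53

KL = (−3, 0, −12) and KM = (12, 8, 0), so a normal is n = KL × KM = (96, −144, −24).
d = |96·17 + (-144)·17 + (-24)·(-51) − (-24)| / √(9216 + 20736 + 576) = |432| / (24√53) = 18√53/53.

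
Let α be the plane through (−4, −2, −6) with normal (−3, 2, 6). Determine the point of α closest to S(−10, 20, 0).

(-4, 16, -12)

The perpendicular from S has direction n = (−3, 2, 6): r = (−10, 20, 0) + μ(−3, 2, 6).
Substitute into the plane: n·(S + μn) = -28 gives 70 + 49μ = -28, so μ = -2.
Foot = (−10, 20, 0) + (-2)·(−3, 2, 6) = (−4, 16, −12).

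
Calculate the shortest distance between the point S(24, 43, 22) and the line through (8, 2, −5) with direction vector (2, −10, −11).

Direction vector d = (2, −10, −11).
AP = (16, 41, 27); AP·d = -675, |AP|² = 2666, |d|² = 225.
distance² = |AP|² − (AP·d)²/|d|² = 2666 − 455625/225 = 641, so the distance is √641.

√641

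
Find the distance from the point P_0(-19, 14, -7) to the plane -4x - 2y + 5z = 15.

2/(3√5)

d = |(-4)·(-19) + (-2)·14 + 5·(-7) − 15| / √(16 + 4 + 25) = |-2| / (3√5) = 2/(3√5).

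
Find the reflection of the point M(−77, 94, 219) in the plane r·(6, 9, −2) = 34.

n = (6, 9, −2), |n|² = 121, n·M − 34 = -88, so t = -88/121 = -8/11.
Foot F = M − (-8/11)·n = (−799/11, 1106/11, 2393/11); the reflection is 2F − M = (−751/11, 1178/11, 2377/11).

(-751/11, 1178/11, 2377/11)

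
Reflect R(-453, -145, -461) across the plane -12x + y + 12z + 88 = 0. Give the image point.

n = (-12, 1, 12), |n|² = 289, n·R − (-88) = -153, so t = -153/289 = -9/17.
Foot F = R − (-9/17)·n = (-7809/17, -2456/17, -7729/17); the reflection is 2F − R = (-7917/17, -2447/17, -7621/17).

(-7917/17, -2447/17, -7621/17)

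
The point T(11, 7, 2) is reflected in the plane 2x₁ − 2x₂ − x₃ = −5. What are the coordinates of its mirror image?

n = (2, −2, −1), |n|² = 9, n·T − (-5) = 11, so t = 11/9.
Foot F = T − (11/9)·n = (77/9, 85/9, 29/9); the reflection is 2F − T = (55/9, 107/9, 40/9).

(55/9, 107/9, 40/9)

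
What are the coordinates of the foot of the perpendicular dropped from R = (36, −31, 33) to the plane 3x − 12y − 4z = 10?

(30, -7, 41)

n = (3, −12, −4), |n|² = 169, and n·R − 10 = 338.
t = 338/169 = 2, so the foot is R − t·n = (36, −31, 33) − 2·(3, −12, −4) = (30, −7, 41).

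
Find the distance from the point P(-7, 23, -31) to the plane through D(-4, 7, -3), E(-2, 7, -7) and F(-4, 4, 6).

DE = (2, 0, -4) and DF = (0, -3, 9), so a normal is n = DE × DF = (-12, -18, -6).
n = (-12, -18, -6); n·P − (-60) = -84; |n| = 6√14; distance = 84/(6√14) = √14.

√14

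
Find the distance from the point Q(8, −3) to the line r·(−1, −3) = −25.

The normal to the line is n = (−1, −3) with |n| = √10.
|n·Q − (-25)| = |1 − (-25)| = 26, so the distance is 26/√10.

13√10/5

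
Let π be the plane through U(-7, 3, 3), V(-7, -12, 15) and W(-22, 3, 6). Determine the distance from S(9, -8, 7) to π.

4√42/21

UV = (0, -15, 12) and UW = (-15, 0, 3), so a normal is n = UV × UW = (-45, -180, -225).
d = |(-45)·9 + (-180)·(-8) + (-225)·7 − (-900)| / √(2025 + 32400 + 50625) = |360| / (45√42) = 8/√42.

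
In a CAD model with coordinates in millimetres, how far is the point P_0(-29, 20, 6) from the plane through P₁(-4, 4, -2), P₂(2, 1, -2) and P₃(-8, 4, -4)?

3

P₁P₂ = (6, -3, 0) and P₁P₃ = (-4, 0, -2), so a normal is n = P₁P₂ × P₁P₃ = (6, 12, -12).
n = (6, 12, -12); n·P − 48 = -54; |n| = 18; distance = 54/18 = 3.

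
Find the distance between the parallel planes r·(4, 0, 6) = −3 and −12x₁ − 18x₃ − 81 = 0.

Divide the second equation by -3 to match normals: 4x₁ + 6x₃ = -27.
Both planes have normal n = (4, 0, 6), |n| = 2√13. Any point on the first plane is at distance |(-27) − (-3)|/|n| = 24/(2√13) = 12/√13 from the second.

12/√13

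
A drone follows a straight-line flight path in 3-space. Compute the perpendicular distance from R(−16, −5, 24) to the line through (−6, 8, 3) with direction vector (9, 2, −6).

√226

Direction vector d = (9, 2, −6).
AP = (−10, −13, 21), and AP × d = (36, 129, 97).
|AP × d|² = 27346 and |d|² = 121, so the distance is √(27346/121) = √226.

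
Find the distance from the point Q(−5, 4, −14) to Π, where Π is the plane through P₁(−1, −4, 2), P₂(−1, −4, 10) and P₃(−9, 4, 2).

2√2

P₁P₂ = (0, 0, 8) and P₁P₃ = (−8, 8, 0), so a normal is n = P₁P₂ × P₁P₃ = (−64, −64, 0).
Then n·(−5, 4, −14) − 320 = −256.
|n| = √(4096 + 4096 + 0) = 64√2, so the distance is |-256|/(64√2) = 2√2.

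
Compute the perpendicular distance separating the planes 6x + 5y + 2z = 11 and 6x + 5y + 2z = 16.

With common normal n = (6, 5, 2) (|n| = √65), the distance is |11 − 16|/|n| = 5/√65.

5/√65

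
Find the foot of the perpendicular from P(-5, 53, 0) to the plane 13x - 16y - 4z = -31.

The perpendicular from P has direction n = (13, -16, -4): r = (-5, 53, 0) + λ(13, -16, -4).
Substitute into the plane: n·(P + λn) = -31 gives -913 + 441λ = -31, so λ = 2.
Foot = (-5, 53, 0) + 2·(13, -16, -4) = (21, 21, -8).

(21, 21, -8)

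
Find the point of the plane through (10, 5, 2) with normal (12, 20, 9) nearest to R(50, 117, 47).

n = (12, 20, 9), |n|² = 625, and n·R − 238 = 3125.
t = 3125/625 = 5, so the foot is R − t·n = (50, 117, 47) − 5·(12, 20, 9) = (-10, 17, 2).

(-10, 17, 2)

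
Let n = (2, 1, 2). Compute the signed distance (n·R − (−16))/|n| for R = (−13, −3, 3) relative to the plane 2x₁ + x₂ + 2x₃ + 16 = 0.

-7/3

n·R − (-16) = -7.
|n| = 3, so the signed distance is -7/3.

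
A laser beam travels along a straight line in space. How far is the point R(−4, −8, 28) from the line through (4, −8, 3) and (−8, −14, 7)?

A direction vector is d = (−12, −6, 4).
AP = (−8, 0, 25); AP·d = 196, |AP|² = 689, |d|² = 196.
distance² = |AP|² − (AP·d)²/|d|² = 689 − 38416/196 = 493, so the distance is √493.

√493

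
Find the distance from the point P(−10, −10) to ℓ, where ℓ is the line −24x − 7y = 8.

302/25

d = |(-24)·(-10) + (-7)·(-10) − 8| / √(576 + 49) = |302|/25 = 302/25.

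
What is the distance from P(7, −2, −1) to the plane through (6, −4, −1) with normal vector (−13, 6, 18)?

The plane has equation n·(r − (6, −4, −1)) = 0, i.e. n·r = -120.
Then n·(7, −2, −1) − (−120) = −1.
|n| = √(169 + 36 + 324) = 23, so the distance is |-1|/23 = 1/23.

1/23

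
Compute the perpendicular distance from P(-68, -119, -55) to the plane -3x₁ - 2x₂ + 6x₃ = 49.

Normal vector n = (-3, -2, 6), and n·(-68, -119, -55) - 49 = 63.
|n| = √(9 + 4 + 36) = 7, so the distance is |63|/7 = 9.

9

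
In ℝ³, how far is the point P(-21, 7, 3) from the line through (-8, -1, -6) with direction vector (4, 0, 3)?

17

Direction vector d = (4, 0, 3).
AP = (-13, 8, 9), and AP × d = (24, 75, -32).
|AP × d|² = 7225 and |d|² = 25, so the distance is √(7225/25) = √289 = 17.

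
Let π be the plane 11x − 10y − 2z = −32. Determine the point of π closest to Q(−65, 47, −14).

n = (11, −10, −2), |n|² = 225, and n·Q − (-32) = -1125.
t = -1125/225 = -5, so the foot is Q − t·n = (−65, 47, −14) − (-5)·(11, −10, −2) = (−10, −3, −24).

(-10, -3, -24)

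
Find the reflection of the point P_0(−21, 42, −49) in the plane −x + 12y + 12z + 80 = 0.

With n = (−1, 12, 12), the signed offset is (n·P_0 − (-80))/|n|² = 17/289 = 1/17.
P_0' = P_0 − 2t·n = (−21, 42, −49) − (2/17)·(−1, 12, 12) = (−355/17, 690/17, −857/17).

(-355/17, 690/17, -857/17)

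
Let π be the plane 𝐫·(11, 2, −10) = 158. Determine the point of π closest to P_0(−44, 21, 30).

n = (11, 2, −10), |n|² = 225, and n·P_0 − 158 = -900.
t = -900/225 = -4, so the foot is P_0 − t·n = (−44, 21, 30) − (-4)·(11, 2, −10) = (0, 29, −10).

(0, 29, -10)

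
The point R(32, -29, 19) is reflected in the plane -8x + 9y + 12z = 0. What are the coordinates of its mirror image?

(16, -11, 43)

With n = (-8, 9, 12), the signed offset is (n·R − 0)/|n|² = -289/289 = -1.
R' = R − 2t·n = (32, -29, 19) − (-2)·(-8, 9, 12) = (16, -11, 43).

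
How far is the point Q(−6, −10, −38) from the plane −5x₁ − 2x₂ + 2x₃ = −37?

√33/3

d = |(-5)·(-6) + (-2)·(-10) + 2·(-38) − (-37)| / √(25 + 4 + 4) = |11| / √33 = 11/√33.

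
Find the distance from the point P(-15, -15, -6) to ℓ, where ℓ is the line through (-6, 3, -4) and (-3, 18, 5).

A direction vector is d = (3, 15, 9).
AP = (-9, -18, -2), and AP × d = (-132, 75, -81).
|AP × d|² = 29610 and |d|² = 315, so the distance is √(29610/315) = √94.

√94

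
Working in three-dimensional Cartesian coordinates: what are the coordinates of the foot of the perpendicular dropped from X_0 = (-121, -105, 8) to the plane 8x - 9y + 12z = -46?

(-2113/17, -1722/17, 52/17)

n = (8, -9, 12), |n|² = 289, and n·X_0 − (-46) = 119.
t = 119/289 = 7/17, so the foot is X_0 − t·n = (-121, -105, 8) − (7/17)·(8, -9, 12) = (-2113/17, -1722/17, 52/17).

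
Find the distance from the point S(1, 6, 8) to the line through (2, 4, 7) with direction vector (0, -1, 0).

Direction vector d = (0, -1, 0).
AP = (-1, 2, 1), and AP × d = (1, 0, 1).
|AP × d|² = 2 and |d|² = 1, so the distance is √2.

√2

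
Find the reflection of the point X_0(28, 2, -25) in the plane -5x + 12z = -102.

With n = (-5, 0, 12), the signed offset is (n·X_0 − (-102))/|n|² = -338/169 = -2.
X_0' = X_0 − 2t·n = (28, 2, -25) − (-4)·(-5, 0, 12) = (8, 2, 23).

(8, 2, 23)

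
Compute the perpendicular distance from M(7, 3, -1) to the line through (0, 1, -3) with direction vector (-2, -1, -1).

√3

Direction vector d = (-2, -1, -1).
AP = (7, 2, 2), and AP × d = (0, 3, -3).
|AP × d|² = 18 and |d|² = 6, so the distance is √(18/6) = √3.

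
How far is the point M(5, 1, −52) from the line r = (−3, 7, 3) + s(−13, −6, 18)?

Direction vector d = (−13, −6, 18).
AP = (8, −6, −55); AP·d = -1058, |AP|² = 3125, |d|² = 529.
distance² = |AP|² − (AP·d)²/|d|² = 3125 − 1119364/529 = 1009, so the distance is √1009.

√1009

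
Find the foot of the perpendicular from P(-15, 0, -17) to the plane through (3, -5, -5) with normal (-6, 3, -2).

The perpendicular from P has direction n = (-6, 3, -2): r = (-15, 0, -17) + μ(-6, 3, -2).
Substitute into the plane: n·(P + μn) = -23 gives 124 + 49μ = -23, so μ = -3.
Foot = (-15, 0, -17) + (-3)·(-6, 3, -2) = (3, -9, -11).

(3, -9, -11)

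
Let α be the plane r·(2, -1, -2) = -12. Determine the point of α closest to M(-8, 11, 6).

n = (2, -1, -2), |n|² = 9, and n·M − (-12) = -27.
t = -27/9 = -3, so the foot is M − t·n = (-8, 11, 6) − (-3)·(2, -1, -2) = (-2, 8, 0).

(-2, 8, 0)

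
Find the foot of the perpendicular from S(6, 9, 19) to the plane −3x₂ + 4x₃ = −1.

n = (0, −3, 4), |n|² = 25, and n·S − (-1) = 50.
t = 50/25 = 2, so the foot is S − t·n = (6, 9, 19) − 2·(0, −3, 4) = (6, 15, 11).

(6, 15, 11)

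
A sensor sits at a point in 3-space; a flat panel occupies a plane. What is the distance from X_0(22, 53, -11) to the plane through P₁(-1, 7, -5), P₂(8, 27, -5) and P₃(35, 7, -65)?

P₁P₂ = (9, 20, 0) and P₁P₃ = (36, 0, -60), so a normal is n = P₁P₂ × P₁P₃ = (-1200, 540, -720).
n = (-1200, 540, -720); n·P − 8580 = 1560; |n| = 1500; distance = 1560/1500 = 26/25.

26/25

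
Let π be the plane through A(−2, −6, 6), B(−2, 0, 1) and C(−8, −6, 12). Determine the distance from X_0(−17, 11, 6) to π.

AB = (0, 6, −5) and AC = (−6, 0, 6), so a normal is n = AB × AC = (36, 30, 36).
Then n·(−17, 11, 6) − (−36) = −30.
|n| = √(1296 + 900 + 1296) = 6√97, so the distance is |-30|/(6√97) = 5/√97.

5/√97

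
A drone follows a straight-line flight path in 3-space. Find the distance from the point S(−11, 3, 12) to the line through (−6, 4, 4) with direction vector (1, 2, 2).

9

Direction vector d = (1, 2, 2).
AP = (−5, −1, 8); AP·d = 9, |AP|² = 90, |d|² = 9.
distance² = |AP|² − (AP·d)²/|d|² = 90 − 81/9 = 81, so the distance is 9.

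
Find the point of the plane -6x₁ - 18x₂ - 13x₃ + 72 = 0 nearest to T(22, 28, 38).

The perpendicular from T has direction n = (-6, -18, -13): r = (22, 28, 38) + λ(-6, -18, -13).
Substitute into the plane: n·(T + λn) = -72 gives -1130 + 529λ = -72, so λ = 2.
Foot = (22, 28, 38) + 2·(-6, -18, -13) = (10, -8, 12).

(10, -8, 12)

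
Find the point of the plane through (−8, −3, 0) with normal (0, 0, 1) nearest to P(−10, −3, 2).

(-10, -3, 0)

n = (0, 0, 1), |n|² = 1, and n·P − 0 = 2.
t = 2/1 = 2, so the foot is P − t·n = (−10, −3, 2) − 2·(0, 0, 1) = (−10, −3, 0).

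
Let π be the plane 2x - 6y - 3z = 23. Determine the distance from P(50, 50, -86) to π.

Normal vector n = (2, -6, -3), and n·(50, 50, -86) - 23 = 35.
|n| = √(4 + 36 + 9) = 7, so the distance is |35|/7 = 5.

5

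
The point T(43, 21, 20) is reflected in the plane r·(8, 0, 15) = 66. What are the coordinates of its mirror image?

(11, 21, -40)

With n = (8, 0, 15), the signed offset is (n·T − 66)/|n|² = 578/289 = 2.
T' = T − 2t·n = (43, 21, 20) − 4·(8, 0, 15) = (11, 21, -40).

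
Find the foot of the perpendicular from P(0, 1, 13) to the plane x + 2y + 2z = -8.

n = (1, 2, 2), |n|² = 9, and n·P − (-8) = 36.
t = 36/9 = 4, so the foot is P − t·n = (0, 1, 13) − 4·(1, 2, 2) = (-4, -7, 5).

(-4, -7, 5)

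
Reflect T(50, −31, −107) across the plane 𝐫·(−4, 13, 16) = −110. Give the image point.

With n = (−4, 13, 16), the signed offset is (n·T − (-110))/|n|² = -2205/441 = -5.
T' = T − 2t·n = (50, −31, −107) − (-10)·(−4, 13, 16) = (10, 99, 53).

(10, 99, 53)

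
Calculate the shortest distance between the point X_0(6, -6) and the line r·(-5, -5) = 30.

3√2

d = |(-5)·6 + (-5)·(-6) − 30| / √(25 + 25) = |-30|/(5√2) = 3√2.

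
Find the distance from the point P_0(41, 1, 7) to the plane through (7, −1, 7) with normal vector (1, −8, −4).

The plane has equation n·(r − (7, −1, 7)) = 0, i.e. n·r = -13.
Then n·(41, 1, 7) − (−13) = 18.
|n| = √(1 + 64 + 16) = 9, so the distance is |18|/9 = 2.

2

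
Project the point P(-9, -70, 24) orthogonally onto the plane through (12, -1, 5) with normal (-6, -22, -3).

(9, -4, 33)

n = (-6, -22, -3), |n|² = 529, and n·P − (-65) = 1587.
t = 1587/529 = 3, so the foot is P − t·n = (-9, -70, 24) − 3·(-6, -22, -3) = (9, -4, 33).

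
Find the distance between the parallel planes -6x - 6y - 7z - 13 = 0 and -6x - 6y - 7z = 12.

Both planes have normal n = (-6, -6, -7), |n| = 11. Any point on the first plane is at distance |12 − 13|/|n| = 1/11 from the second.

1/11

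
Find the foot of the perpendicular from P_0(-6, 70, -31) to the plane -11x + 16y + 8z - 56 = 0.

(16, 38, -47)

The perpendicular from P_0 has direction n = (-11, 16, 8): r = (-6, 70, -31) + λ(-11, 16, 8).
Substitute into the plane: n·(P_0 + λn) = 56 gives 938 + 441λ = 56, so λ = -2.
Foot = (-6, 70, -31) + (-2)·(-11, 16, 8) = (16, 38, -47).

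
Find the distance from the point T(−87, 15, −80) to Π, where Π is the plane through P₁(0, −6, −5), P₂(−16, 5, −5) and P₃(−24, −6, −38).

1

P₁P₂ = (−16, 11, 0) and P₁P₃ = (−24, 0, −33), so a normal is n = P₁P₂ × P₁P₃ = (−363, −528, 264).
Then n·(−87, 15, −80) − 1848 = 693.
|n| = √(131769 + 278784 + 69696) = 693, so the distance is |693|/693 = 1.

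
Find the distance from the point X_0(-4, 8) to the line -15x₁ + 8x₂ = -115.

239/17

The normal to the line is n = (-15, 8) with |n| = 17.
|n·X_0 − (-115)| = |124 − (-115)| = 239, so the distance is 239/17.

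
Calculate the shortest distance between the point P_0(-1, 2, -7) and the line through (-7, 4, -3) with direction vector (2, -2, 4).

2√14

Direction vector d = (2, -2, 4).
AP = (6, -2, -4); AP·d = 0, |AP|² = 56, |d|² = 24.
distance² = |AP|² − (AP·d)²/|d|² = 56 − 0/24 = 56, so the distance is 2√14.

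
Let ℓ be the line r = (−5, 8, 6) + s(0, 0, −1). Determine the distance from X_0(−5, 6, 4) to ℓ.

2

Direction vector d = (0, 0, −1).
AP = (0, −2, −2); AP·d = 2, |AP|² = 8, |d|² = 1.
distance² = |AP|² − (AP·d)²/|d|² = 8 − 4/1 = 4, so the distance is 2.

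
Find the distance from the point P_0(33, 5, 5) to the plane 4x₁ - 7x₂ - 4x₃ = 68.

Normal vector n = (4, -7, -4), and n·(33, 5, 5) - 68 = 9.
|n| = √(16 + 49 + 16) = 9, so the distance is |9|/9 = 1.

1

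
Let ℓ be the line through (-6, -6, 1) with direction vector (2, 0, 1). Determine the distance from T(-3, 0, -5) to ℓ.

Direction vector d = (2, 0, 1).
AP = (3, 6, -6), and AP × d = (6, -15, -12).
|AP × d|² = 405 and |d|² = 5, so the distance is √(405/5) = √81 = 9.

9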